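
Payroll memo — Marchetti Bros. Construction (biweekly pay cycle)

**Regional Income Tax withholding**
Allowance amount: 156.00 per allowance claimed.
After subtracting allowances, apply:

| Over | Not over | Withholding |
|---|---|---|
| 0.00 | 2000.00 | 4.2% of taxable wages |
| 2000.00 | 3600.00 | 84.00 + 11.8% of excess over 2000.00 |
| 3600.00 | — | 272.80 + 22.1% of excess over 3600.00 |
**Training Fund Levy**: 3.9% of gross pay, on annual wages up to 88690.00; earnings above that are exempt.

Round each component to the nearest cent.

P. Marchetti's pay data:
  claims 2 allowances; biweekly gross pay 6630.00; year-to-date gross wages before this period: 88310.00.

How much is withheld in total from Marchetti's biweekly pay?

Regional Income Tax: taxable = 6630.00 − 2×156.00 = 6318.00
  272.80 + 22.1% × (6318.00 − 3600.00) = 272.80 + 22.1% × 2718.00 = 873.48
Training Fund Levy: cap 88690.00 − YTD 88310.00 = 380.00 subject; 3.9% × 380.00 = 14.82
Total: 873.48 + 14.82 = 888.30

888.30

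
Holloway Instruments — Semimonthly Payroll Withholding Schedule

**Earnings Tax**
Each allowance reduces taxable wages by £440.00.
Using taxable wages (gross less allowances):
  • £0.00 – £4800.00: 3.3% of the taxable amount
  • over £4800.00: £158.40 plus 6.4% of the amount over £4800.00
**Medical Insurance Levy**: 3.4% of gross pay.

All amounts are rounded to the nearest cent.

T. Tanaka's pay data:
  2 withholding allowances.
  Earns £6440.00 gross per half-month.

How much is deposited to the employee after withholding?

£6014.00

Earnings Tax: taxable = £6440.00 − 2×£440.00 = £5560.00
  £158.40 + 6.4% × (£5560.00 − £4800.00) = £158.40 + 6.4% × £760.00 = £207.04
Medical Insurance Levy: 3.4% × £6440.00 = £218.96
Total withheld: £207.04 + £218.96 = £426.00
Net pay: £6440.00 − £426.00 = £6014.00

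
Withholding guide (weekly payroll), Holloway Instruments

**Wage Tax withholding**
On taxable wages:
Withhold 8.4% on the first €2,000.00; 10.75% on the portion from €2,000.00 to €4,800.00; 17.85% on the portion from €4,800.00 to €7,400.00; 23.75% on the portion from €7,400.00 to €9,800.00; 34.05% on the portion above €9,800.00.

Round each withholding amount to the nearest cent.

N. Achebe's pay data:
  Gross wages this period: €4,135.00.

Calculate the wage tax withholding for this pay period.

Wage Tax: taxable = €4,135.00
  €168.00 + 10.75% × (€4,135.00 − €2,000.00) = €168.00 + 10.75% × €2,135.00 = €397.51

€397.51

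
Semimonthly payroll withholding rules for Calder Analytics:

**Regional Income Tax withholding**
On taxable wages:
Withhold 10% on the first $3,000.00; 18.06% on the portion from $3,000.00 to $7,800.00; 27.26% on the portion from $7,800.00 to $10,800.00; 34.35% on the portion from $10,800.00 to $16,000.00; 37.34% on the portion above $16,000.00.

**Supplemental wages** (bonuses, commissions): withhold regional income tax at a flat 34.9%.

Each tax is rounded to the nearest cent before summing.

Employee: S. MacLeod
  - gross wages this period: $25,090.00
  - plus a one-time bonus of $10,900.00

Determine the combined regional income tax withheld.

$10,969.19

Regional Income Tax: taxable = $25,090.00
  $3,770.88 + 37.34% × ($25,090.00 − $16,000.00) = $3,770.88 + 37.34% × $9,090.00 = $7,165.09
Supplemental (34.9% flat on bonus): 34.9% × $10,900.00 = $3,804.10
Total regional income tax: $7,165.09 + $3,804.10 = $10,969.19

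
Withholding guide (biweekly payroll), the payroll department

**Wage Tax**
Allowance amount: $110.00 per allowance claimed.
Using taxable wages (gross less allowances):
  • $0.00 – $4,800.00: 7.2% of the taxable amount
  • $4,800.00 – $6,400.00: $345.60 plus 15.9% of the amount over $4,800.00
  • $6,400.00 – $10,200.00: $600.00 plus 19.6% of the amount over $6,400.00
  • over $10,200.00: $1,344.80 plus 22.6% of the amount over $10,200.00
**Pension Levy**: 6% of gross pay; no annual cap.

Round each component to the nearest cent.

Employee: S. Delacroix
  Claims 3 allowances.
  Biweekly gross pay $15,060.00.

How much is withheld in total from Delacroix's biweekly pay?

$3,272.18

Wage Tax: taxable = $15,060.00 − 3×$110.00 = $14,730.00
  $1,344.80 + 22.6% × ($14,730.00 − $10,200.00) = $1,344.80 + 22.6% × $4,530.00 = $2,368.58
Pension Levy: 6% × $15,060.00 = $903.60
Total: $2,368.58 + $903.60 = $3,272.18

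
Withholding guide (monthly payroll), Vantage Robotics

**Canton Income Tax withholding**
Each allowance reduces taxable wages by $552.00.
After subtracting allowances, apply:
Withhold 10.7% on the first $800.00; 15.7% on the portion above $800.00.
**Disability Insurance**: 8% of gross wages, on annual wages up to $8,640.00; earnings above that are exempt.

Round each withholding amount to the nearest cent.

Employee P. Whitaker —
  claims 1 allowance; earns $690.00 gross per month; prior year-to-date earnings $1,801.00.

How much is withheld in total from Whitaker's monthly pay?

$69.97

Canton Income Tax: taxable = $690.00 − 1×$552.00 = $138.00
  10.7% × $138.00 = $14.77
Disability Insurance: 8% × $690.00 = $55.20
Total: $14.77 + $55.20 = $69.97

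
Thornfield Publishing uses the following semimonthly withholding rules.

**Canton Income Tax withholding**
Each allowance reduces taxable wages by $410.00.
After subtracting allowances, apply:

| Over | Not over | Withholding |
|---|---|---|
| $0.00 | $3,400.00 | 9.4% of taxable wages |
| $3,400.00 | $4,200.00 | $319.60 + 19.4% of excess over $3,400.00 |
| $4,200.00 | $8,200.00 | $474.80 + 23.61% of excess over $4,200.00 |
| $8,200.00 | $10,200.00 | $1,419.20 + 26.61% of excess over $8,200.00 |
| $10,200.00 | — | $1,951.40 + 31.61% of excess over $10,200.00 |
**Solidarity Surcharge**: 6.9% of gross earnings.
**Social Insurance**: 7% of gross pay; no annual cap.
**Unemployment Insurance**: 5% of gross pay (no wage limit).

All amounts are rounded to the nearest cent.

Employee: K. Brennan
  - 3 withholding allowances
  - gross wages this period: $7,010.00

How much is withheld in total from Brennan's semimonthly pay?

Canton Income Tax: taxable = $7,010.00 − 3×$410.00 = $5,780.00
  $474.80 + 23.61% × ($5,780.00 − $4,200.00) = $474.80 + 23.61% × $1,580.00 = $847.84
Solidarity Surcharge: 6.9% × $7,010.00 = $483.69
Social Insurance: 7% × $7,010.00 = $490.70
Unemployment Insurance: 5% × $7,010.00 = $350.50
Total: $847.84 + $483.69 + $490.70 + $350.50 = $2,172.73

$2,172.73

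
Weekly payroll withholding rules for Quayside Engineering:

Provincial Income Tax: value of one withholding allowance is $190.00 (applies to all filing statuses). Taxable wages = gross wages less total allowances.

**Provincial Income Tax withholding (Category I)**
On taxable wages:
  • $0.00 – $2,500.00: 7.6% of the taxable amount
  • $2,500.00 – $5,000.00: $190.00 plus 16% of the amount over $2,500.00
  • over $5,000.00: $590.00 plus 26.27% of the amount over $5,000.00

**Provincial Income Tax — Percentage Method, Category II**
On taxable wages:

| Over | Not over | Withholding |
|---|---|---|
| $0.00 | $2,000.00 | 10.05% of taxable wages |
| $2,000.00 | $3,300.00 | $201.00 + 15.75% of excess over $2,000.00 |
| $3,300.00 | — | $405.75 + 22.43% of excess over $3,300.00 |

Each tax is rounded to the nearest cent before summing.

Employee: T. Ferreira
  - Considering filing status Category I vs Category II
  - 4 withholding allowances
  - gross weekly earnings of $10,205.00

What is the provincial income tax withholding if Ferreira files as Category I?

$1,757.70

Provincial Income Tax (Category I): taxable = $10,205.00 − 4×$190.00 = $9,445.00
  $590.00 + 26.27% × ($9,445.00 − $5,000.00) = $590.00 + 26.27% × $4,445.00 = $1,757.70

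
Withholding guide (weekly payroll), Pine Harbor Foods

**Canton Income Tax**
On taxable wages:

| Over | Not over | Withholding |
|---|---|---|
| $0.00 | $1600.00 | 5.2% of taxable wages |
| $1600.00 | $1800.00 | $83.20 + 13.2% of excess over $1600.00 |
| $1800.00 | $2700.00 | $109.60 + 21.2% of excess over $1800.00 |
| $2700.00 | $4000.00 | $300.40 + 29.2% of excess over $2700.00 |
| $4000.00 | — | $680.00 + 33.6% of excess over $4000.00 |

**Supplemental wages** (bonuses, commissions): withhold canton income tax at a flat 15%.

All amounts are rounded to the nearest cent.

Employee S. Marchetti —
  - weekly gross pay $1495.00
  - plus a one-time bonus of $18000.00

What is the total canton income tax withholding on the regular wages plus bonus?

$2777.74

Canton Income Tax: taxable = $1495.00
  5.2% × $1495.00 = $77.74
Supplemental (15% flat on bonus): 15% × $18000.00 = $2700.00
Total canton income tax: $77.74 + $2700.00 = $2777.74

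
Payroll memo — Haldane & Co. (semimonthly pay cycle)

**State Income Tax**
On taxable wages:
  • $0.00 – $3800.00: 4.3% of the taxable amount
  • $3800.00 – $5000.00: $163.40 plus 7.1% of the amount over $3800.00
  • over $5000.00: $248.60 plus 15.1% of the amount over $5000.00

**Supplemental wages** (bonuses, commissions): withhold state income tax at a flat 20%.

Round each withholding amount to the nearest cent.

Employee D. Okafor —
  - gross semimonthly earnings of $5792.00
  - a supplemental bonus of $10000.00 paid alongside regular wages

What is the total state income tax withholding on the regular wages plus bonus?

State Income Tax: taxable = $5792.00
  $248.60 + 15.1% × ($5792.00 − $5000.00) = $248.60 + 15.1% × $792.00 = $368.19
Supplemental (20% flat on bonus): 20% × $10000.00 = $2000.00
Total state income tax: $368.19 + $2000.00 = $2368.19

$2368.19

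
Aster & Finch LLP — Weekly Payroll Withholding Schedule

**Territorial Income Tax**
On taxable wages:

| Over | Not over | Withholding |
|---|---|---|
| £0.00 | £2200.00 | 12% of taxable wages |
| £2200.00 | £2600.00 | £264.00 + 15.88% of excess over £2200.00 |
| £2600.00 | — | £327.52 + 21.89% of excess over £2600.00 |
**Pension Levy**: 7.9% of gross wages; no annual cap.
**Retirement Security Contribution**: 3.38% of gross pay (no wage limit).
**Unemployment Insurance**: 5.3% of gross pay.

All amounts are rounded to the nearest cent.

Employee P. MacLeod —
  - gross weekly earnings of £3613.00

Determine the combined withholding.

Territorial Income Tax: taxable = £3613.00
  £327.52 + 21.89% × (£3613.00 − £2600.00) = £327.52 + 21.89% × £1013.00 = £549.27
Pension Levy: 7.9% × £3613.00 = £285.43
Retirement Security Contribution: 3.38% × £3613.00 = £122.12
Unemployment Insurance: 5.3% × £3613.00 = £191.49
Total: £549.27 + £285.43 + £122.12 + £191.49 = £1148.31

£1148.31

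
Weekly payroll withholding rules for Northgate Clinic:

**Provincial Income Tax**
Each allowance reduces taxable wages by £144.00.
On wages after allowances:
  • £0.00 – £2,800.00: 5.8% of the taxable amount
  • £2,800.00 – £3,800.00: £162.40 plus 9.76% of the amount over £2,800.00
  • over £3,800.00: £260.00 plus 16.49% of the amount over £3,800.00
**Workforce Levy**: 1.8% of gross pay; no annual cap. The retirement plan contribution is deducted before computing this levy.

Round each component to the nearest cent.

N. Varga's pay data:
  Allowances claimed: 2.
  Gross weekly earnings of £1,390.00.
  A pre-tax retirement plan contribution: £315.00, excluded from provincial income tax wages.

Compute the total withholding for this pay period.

£65.00

Provincial Income Tax: taxable = £1,390.00 − £315.00 − 2×£144.00 = £787.00
  5.8% × £787.00 = £45.65
Workforce Levy: 1.8% × £1,075.00 = £19.35
Total: £45.65 + £19.35 = £65.00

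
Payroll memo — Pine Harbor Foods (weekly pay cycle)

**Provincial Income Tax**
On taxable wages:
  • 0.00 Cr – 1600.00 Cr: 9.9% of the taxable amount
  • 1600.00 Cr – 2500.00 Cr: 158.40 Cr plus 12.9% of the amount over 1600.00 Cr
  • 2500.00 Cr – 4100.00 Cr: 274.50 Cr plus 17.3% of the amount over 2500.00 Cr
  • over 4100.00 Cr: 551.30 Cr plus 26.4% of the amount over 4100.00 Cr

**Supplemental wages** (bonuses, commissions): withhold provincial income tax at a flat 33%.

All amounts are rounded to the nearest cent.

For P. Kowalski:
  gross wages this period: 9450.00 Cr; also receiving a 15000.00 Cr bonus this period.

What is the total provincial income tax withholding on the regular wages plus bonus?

6913.70 Cr

Provincial Income Tax: taxable = 9450.00 Cr
  551.30 Cr + 26.4% × (9450.00 Cr − 4100.00 Cr) = 551.30 Cr + 26.4% × 5350.00 Cr = 1963.70 Cr
Supplemental (33% flat on bonus): 33% × 15000.00 Cr = 4950.00 Cr
Total provincial income tax: 1963.70 Cr + 4950.00 Cr = 6913.70 Cr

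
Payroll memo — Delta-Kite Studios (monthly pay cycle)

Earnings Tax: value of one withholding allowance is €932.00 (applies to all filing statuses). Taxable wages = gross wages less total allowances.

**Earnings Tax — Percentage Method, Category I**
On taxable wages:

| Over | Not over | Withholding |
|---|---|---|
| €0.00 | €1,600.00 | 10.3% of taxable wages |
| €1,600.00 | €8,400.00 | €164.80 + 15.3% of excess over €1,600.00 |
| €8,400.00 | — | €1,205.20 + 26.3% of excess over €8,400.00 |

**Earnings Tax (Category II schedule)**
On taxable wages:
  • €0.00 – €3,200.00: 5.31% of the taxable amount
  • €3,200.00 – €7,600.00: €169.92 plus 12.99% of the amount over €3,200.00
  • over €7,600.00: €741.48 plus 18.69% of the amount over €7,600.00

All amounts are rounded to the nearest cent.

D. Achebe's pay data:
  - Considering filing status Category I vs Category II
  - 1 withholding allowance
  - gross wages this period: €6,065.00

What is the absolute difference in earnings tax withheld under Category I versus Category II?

Earnings Tax (Category I): taxable = €6,065.00 − 1×€932.00 = €5,133.00
  €164.80 + 15.3% × (€5,133.00 − €1,600.00) = €164.80 + 15.3% × €3,533.00 = €705.35
Earnings Tax (Category II): taxable = €6,065.00 − 1×€932.00 = €5,133.00
  €169.92 + 12.99% × (€5,133.00 − €3,200.00) = €169.92 + 12.99% × €1,933.00 = €421.02
Difference: |€705.35 − €421.02| = €284.33 (higher under Category I)

€284.33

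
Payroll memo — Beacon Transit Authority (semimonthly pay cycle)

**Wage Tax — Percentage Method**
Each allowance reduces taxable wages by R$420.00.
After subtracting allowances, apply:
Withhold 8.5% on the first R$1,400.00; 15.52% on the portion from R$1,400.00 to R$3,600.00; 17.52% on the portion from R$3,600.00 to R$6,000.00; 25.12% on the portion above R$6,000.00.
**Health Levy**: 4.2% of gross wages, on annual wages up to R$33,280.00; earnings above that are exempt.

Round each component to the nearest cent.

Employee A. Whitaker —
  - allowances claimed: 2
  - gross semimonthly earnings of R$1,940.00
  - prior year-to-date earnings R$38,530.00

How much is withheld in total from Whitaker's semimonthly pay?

Wage Tax: taxable = R$1,940.00 − 2×R$420.00 = R$1,100.00
  8.5% × R$1,100.00 = R$93.50
Health Levy: YTD R$38,530.00 ≥ cap R$33,280.00 → R$0.00
Total: R$93.50 + R$0.00 = R$93.50

R$93.50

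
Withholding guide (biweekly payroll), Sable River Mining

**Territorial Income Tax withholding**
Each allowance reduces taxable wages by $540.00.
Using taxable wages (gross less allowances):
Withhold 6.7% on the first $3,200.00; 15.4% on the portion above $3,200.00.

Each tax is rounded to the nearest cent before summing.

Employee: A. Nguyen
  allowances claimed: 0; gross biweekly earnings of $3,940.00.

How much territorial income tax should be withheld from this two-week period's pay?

$328.36

Territorial Income Tax: taxable = $3,940.00
  $214.40 + 15.4% × ($3,940.00 − $3,200.00) = $214.40 + 15.4% × $740.00 = $328.36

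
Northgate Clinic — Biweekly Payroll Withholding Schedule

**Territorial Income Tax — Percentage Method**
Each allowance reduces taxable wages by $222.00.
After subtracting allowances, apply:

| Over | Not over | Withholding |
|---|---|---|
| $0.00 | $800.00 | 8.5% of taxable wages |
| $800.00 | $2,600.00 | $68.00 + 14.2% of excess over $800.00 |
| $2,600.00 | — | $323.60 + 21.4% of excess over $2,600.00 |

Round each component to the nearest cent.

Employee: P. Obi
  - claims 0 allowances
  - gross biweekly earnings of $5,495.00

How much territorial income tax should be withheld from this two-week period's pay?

Territorial Income Tax: taxable = $5,495.00
  $323.60 + 21.4% × ($5,495.00 − $2,600.00) = $323.60 + 21.4% × $2,895.00 = $943.13

$943.13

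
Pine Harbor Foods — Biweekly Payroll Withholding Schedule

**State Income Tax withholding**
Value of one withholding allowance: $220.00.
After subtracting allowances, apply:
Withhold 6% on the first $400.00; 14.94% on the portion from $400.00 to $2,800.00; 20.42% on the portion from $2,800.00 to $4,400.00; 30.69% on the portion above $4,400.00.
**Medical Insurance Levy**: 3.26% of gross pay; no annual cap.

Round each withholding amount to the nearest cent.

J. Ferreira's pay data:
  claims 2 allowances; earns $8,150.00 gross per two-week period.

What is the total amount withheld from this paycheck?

State Income Tax: taxable = $8,150.00 − 2×$220.00 = $7,710.00
  $709.28 + 30.69% × ($7,710.00 − $4,400.00) = $709.28 + 30.69% × $3,310.00 = $1,725.12
Medical Insurance Levy: 3.26% × $8,150.00 = $265.69
Total: $1,725.12 + $265.69 = $1,990.81

$1,990.81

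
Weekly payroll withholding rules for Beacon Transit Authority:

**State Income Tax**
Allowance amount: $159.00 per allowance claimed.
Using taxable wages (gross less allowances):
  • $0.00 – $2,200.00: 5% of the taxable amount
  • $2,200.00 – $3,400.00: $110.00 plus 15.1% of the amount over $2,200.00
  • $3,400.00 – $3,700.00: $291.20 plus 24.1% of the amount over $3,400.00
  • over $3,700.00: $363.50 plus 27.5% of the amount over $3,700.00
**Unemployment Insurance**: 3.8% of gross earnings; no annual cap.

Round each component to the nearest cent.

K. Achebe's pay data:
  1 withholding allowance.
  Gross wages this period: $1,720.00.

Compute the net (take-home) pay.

$1,576.59

State Income Tax: taxable = $1,720.00 − 1×$159.00 = $1,561.00
  5% × $1,561.00 = $78.05
Unemployment Insurance: 3.8% × $1,720.00 = $65.36
Total withheld: $78.05 + $65.36 = $143.41
Net pay: $1,720.00 − $143.41 = $1,576.59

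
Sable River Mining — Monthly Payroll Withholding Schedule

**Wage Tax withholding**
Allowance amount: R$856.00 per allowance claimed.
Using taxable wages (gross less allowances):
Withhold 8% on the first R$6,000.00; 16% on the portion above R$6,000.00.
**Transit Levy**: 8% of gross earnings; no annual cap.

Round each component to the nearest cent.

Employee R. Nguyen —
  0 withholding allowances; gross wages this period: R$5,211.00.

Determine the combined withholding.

R$833.76

Wage Tax: taxable = R$5,211.00
  8% × R$5,211.00 = R$416.88
Transit Levy: 8% × R$5,211.00 = R$416.88
Total: R$416.88 + R$416.88 = R$833.76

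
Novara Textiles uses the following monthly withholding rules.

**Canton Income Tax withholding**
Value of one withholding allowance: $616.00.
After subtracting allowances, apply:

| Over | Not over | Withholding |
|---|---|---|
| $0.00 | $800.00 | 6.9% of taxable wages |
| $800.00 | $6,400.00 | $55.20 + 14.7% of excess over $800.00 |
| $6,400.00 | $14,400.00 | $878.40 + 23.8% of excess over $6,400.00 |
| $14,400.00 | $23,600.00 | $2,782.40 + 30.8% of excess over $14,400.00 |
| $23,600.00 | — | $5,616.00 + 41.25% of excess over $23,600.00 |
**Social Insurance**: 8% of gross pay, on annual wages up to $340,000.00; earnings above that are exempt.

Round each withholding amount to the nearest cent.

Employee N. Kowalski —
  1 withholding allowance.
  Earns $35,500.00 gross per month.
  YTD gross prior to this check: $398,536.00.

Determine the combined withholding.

Canton Income Tax: taxable = $35,500.00 − 1×$616.00 = $34,884.00
  $5,616.00 + 41.25% × ($34,884.00 − $23,600.00) = $5,616.00 + 41.25% × $11,284.00 = $10,270.65
Social Insurance: YTD $398,536.00 ≥ cap $340,000.00 → $0.00
Total: $10,270.65 + $0.00 = $10,270.65

$10,270.65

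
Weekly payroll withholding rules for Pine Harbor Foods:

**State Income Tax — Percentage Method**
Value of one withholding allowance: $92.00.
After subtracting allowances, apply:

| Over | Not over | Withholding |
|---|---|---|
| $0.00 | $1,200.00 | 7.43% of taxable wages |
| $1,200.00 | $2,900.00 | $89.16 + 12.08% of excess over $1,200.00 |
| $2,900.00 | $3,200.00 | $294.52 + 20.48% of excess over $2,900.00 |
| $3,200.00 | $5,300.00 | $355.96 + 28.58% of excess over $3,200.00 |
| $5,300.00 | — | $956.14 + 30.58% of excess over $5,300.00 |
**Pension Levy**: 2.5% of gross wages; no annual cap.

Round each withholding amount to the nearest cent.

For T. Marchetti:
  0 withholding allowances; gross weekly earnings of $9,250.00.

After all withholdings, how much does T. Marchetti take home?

State Income Tax: taxable = $9,250.00
  $956.14 + 30.58% × ($9,250.00 − $5,300.00) = $956.14 + 30.58% × $3,950.00 = $2,164.05
Pension Levy: 2.5% × $9,250.00 = $231.25
Total withheld: $2,164.05 + $231.25 = $2,395.30
Net pay: $9,250.00 − $2,395.30 = $6,854.70

$6,854.70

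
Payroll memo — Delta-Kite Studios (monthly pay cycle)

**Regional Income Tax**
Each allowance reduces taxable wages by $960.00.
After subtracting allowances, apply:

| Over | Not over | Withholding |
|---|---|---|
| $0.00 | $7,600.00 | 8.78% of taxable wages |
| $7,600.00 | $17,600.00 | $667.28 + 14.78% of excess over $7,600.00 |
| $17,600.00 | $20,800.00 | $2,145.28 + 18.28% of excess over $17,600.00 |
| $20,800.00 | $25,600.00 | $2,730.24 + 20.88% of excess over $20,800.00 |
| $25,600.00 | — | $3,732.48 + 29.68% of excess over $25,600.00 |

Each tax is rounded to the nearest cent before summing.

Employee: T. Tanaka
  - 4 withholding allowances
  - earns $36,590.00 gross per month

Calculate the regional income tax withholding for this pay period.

$5,854.60

Regional Income Tax: taxable = $36,590.00 − 4×$960.00 = $32,750.00
  $3,732.48 + 29.68% × ($32,750.00 − $25,600.00) = $3,732.48 + 29.68% × $7,150.00 = $5,854.60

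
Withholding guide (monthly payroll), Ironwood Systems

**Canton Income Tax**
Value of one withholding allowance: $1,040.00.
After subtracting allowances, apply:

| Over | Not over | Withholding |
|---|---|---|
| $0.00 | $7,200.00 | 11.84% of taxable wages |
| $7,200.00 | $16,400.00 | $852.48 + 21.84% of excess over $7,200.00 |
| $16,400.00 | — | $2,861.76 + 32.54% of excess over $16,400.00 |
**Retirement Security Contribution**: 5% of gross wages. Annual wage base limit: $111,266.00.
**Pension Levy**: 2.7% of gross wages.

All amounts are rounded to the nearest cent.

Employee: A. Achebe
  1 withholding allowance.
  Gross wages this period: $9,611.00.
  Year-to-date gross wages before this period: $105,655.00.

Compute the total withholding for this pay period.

$1,691.96

Canton Income Tax: taxable = $9,611.00 − 1×$1,040.00 = $8,571.00
  $852.48 + 21.84% × ($8,571.00 − $7,200.00) = $852.48 + 21.84% × $1,371.00 = $1,151.91
Retirement Security Contribution: cap $111,266.00 − YTD $105,655.00 = $5,611.00 subject; 5% × $5,611.00 = $280.55
Pension Levy: 2.7% × $9,611.00 = $259.50
Total: $1,151.91 + $280.55 + $259.50 = $1,691.96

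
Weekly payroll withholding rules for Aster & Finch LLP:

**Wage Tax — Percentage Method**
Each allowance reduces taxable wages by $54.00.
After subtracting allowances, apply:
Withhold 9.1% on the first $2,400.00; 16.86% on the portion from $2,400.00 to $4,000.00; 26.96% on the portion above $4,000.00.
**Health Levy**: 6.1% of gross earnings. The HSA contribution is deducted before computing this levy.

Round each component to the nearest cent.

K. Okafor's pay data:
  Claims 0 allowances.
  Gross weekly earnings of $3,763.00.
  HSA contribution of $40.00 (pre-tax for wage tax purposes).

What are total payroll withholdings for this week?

$668.56

Wage Tax: taxable = $3,763.00 − $40.00 = $3,723.00
  $218.40 + 16.86% × ($3,723.00 − $2,400.00) = $218.40 + 16.86% × $1,323.00 = $441.46
Health Levy: 6.1% × $3,723.00 = $227.10
Total: $441.46 + $227.10 = $668.56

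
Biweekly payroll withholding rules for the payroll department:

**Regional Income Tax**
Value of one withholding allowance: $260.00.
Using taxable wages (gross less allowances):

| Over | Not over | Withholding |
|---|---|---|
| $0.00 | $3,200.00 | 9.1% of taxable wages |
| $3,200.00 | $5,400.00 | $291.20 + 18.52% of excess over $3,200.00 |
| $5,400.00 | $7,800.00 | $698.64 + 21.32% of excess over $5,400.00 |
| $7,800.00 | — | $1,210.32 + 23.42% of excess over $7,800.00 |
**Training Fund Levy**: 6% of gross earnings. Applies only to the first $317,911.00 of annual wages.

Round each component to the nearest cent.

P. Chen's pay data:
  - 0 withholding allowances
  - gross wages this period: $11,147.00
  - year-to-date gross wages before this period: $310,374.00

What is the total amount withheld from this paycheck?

$2,446.41

Regional Income Tax: taxable = $11,147.00
  $1,210.32 + 23.42% × ($11,147.00 − $7,800.00) = $1,210.32 + 23.42% × $3,347.00 = $1,994.19
Training Fund Levy: cap $317,911.00 − YTD $310,374.00 = $7,537.00 subject; 6% × $7,537.00 = $452.22
Total: $1,994.19 + $452.22 = $2,446.41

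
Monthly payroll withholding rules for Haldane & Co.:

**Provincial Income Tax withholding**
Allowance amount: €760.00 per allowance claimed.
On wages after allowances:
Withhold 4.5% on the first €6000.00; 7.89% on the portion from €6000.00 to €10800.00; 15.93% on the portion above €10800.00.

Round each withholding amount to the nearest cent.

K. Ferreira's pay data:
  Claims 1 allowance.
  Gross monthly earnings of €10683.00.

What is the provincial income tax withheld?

€579.52

Provincial Income Tax: taxable = €10683.00 − 1×€760.00 = €9923.00
  €270.00 + 7.89% × (€9923.00 − €6000.00) = €270.00 + 7.89% × €3923.00 = €579.52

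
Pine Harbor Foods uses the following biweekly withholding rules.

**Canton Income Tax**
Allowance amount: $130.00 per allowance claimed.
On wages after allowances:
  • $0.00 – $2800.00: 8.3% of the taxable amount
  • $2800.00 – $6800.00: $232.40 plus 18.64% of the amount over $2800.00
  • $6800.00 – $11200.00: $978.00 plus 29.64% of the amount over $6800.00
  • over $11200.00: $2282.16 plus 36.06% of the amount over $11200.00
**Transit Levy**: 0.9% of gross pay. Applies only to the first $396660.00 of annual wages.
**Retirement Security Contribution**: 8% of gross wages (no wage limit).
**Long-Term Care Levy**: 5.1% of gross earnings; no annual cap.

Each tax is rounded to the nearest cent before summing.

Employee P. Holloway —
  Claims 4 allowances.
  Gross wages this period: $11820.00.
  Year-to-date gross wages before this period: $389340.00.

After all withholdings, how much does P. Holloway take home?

Canton Income Tax: taxable = $11820.00 − 4×$130.00 = $11300.00
  $2282.16 + 36.06% × ($11300.00 − $11200.00) = $2282.16 + 36.06% × $100.00 = $2318.22
Transit Levy: cap $396660.00 − YTD $389340.00 = $7320.00 subject; 0.9% × $7320.00 = $65.88
Retirement Security Contribution: 8% × $11820.00 = $945.60
Long-Term Care Levy: 5.1% × $11820.00 = $602.82
Total withheld: $2318.22 + $65.88 + $945.60 + $602.82 = $3932.52
Net pay: $11820.00 − $3932.52 = $7887.48

$7887.48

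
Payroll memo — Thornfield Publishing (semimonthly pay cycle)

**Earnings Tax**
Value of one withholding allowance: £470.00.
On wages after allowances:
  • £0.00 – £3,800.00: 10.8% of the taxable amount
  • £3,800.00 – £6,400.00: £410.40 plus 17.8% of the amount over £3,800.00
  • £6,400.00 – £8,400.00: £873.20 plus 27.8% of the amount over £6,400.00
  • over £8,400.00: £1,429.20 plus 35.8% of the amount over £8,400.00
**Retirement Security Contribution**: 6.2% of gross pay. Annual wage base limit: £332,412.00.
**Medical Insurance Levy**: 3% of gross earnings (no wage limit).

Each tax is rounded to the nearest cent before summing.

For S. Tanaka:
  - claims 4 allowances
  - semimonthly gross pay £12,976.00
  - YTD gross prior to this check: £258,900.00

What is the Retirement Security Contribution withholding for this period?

Retirement Security Contribution: 6.2% × £12,976.00 = £804.51

£804.51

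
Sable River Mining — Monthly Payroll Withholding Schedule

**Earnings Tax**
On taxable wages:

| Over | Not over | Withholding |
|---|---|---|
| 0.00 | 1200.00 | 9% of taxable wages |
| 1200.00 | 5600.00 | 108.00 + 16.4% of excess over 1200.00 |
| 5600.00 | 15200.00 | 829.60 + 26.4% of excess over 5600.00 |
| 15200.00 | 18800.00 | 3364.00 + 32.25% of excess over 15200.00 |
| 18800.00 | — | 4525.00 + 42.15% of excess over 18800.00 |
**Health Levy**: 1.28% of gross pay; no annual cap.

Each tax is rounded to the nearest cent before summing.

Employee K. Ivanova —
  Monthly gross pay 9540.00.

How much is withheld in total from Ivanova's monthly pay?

1991.87

Earnings Tax: taxable = 9540.00
  829.60 + 26.4% × (9540.00 − 5600.00) = 829.60 + 26.4% × 3940.00 = 1869.76
Health Levy: 1.28% × 9540.00 = 122.11
Total: 1869.76 + 122.11 = 1991.87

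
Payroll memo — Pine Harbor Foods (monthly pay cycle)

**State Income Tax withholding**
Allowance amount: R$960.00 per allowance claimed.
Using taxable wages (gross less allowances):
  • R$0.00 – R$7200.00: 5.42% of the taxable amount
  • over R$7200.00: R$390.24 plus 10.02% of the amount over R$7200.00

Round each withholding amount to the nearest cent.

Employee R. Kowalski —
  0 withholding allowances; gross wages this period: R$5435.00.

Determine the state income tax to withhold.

R$294.58

State Income Tax: taxable = R$5435.00
  5.42% × R$5435.00 = R$294.58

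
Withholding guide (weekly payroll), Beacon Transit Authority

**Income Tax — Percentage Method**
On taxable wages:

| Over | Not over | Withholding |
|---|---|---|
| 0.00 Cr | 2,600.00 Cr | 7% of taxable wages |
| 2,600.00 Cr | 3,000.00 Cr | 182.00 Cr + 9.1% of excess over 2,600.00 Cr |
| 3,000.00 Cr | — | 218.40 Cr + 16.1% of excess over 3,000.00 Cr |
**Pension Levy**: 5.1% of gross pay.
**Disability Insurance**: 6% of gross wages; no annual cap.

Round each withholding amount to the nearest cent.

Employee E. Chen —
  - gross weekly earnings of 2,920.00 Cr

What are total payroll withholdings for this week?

535.24 Cr

Income Tax: taxable = 2,920.00 Cr
  182.00 Cr + 9.1% × (2,920.00 Cr − 2,600.00 Cr) = 182.00 Cr + 9.1% × 320.00 Cr = 211.12 Cr
Pension Levy: 5.1% × 2,920.00 Cr = 148.92 Cr
Disability Insurance: 6% × 2,920.00 Cr = 175.20 Cr
Total: 211.12 Cr + 148.92 Cr + 175.20 Cr = 535.24 Cr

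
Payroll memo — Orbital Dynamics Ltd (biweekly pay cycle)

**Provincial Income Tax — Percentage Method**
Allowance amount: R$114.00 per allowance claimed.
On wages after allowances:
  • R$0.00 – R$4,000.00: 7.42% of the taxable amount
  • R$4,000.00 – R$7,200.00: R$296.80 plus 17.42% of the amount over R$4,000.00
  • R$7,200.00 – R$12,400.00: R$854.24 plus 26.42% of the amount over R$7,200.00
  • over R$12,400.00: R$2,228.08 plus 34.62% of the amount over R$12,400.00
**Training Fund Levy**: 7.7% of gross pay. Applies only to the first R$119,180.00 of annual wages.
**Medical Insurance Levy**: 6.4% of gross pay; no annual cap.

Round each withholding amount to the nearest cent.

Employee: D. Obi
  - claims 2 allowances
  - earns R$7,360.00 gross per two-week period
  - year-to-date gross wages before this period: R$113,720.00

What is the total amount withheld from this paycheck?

R$1,733.85

Provincial Income Tax: taxable = R$7,360.00 − 2×R$114.00 = R$7,132.00
  R$296.80 + 17.42% × (R$7,132.00 − R$4,000.00) = R$296.80 + 17.42% × R$3,132.00 = R$842.39
Training Fund Levy: cap R$119,180.00 − YTD R$113,720.00 = R$5,460.00 subject; 7.7% × R$5,460.00 = R$420.42
Medical Insurance Levy: 6.4% × R$7,360.00 = R$471.04
Total: R$842.39 + R$420.42 + R$471.04 = R$1,733.85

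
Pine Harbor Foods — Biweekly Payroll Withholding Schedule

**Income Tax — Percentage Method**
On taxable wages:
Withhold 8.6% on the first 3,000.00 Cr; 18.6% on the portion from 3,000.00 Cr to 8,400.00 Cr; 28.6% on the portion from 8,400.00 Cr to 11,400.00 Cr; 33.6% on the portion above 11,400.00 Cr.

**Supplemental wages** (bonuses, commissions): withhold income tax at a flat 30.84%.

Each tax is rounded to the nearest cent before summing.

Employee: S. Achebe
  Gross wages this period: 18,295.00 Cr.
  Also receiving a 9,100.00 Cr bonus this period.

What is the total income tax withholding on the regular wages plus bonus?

7,243.56 Cr

Income Tax: taxable = 18,295.00 Cr
  2,120.40 Cr + 33.6% × (18,295.00 Cr − 11,400.00 Cr) = 2,120.40 Cr + 33.6% × 6,895.00 Cr = 4,437.12 Cr
Supplemental (30.84% flat on bonus): 30.84% × 9,100.00 Cr = 2,806.44 Cr
Total income tax: 4,437.12 Cr + 2,806.44 Cr = 7,243.56 Cr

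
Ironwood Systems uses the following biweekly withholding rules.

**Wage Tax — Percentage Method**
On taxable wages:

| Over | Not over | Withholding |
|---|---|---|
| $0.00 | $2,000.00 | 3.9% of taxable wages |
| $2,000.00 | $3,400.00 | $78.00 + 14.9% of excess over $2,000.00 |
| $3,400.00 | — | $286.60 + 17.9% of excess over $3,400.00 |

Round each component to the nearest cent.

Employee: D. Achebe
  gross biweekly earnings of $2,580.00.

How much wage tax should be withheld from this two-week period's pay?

$164.42

Wage Tax: taxable = $2,580.00
  $78.00 + 14.9% × ($2,580.00 − $2,000.00) = $78.00 + 14.9% × $580.00 = $164.42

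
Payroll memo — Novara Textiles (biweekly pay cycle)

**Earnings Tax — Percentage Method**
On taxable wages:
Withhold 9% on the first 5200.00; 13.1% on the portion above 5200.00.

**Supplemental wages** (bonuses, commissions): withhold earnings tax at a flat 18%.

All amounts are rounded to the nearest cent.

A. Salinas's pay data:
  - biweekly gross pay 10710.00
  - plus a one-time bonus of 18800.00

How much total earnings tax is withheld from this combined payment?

4573.81

Earnings Tax: taxable = 10710.00
  468.00 + 13.1% × (10710.00 − 5200.00) = 468.00 + 13.1% × 5510.00 = 1189.81
Supplemental (18% flat on bonus): 18% × 18800.00 = 3384.00
Total earnings tax: 1189.81 + 3384.00 = 4573.81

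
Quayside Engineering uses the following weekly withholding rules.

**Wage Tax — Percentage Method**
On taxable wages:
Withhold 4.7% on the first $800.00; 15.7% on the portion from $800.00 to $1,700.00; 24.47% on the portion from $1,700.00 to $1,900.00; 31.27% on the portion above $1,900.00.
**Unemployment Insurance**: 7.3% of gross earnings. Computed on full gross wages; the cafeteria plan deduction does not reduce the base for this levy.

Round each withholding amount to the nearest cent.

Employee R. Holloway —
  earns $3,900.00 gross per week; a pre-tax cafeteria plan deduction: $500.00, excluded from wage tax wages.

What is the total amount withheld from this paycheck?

$981.59

Wage Tax: taxable = $3,900.00 − $500.00 = $3,400.00
  $227.84 + 31.27% × ($3,400.00 − $1,900.00) = $227.84 + 31.27% × $1,500.00 = $696.89
Unemployment Insurance: 7.3% × $3,900.00 = $284.70
Total: $696.89 + $284.70 = $981.59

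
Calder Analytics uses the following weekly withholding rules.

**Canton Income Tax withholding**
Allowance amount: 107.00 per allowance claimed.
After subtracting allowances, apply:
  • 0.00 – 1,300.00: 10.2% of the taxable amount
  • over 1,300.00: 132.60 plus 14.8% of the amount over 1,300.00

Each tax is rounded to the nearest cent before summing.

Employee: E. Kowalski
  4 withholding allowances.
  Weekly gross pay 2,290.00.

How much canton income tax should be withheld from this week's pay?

215.78

Canton Income Tax: taxable = 2,290.00 − 4×107.00 = 1,862.00
  132.60 + 14.8% × (1,862.00 − 1,300.00) = 132.60 + 14.8% × 562.00 = 215.78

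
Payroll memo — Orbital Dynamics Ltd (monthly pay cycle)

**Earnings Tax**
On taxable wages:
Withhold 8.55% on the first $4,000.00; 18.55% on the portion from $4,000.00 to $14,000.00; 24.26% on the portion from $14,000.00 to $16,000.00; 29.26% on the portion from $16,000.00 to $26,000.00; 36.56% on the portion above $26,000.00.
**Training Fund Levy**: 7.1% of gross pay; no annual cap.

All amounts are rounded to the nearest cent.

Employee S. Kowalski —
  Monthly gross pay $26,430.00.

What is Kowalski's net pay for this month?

$18,788.06

Earnings Tax: taxable = $26,430.00
  $5,608.20 + 36.56% × ($26,430.00 − $26,000.00) = $5,608.20 + 36.56% × $430.00 = $5,765.41
Training Fund Levy: 7.1% × $26,430.00 = $1,876.53
Total withheld: $5,765.41 + $1,876.53 = $7,641.94
Net pay: $26,430.00 − $7,641.94 = $18,788.06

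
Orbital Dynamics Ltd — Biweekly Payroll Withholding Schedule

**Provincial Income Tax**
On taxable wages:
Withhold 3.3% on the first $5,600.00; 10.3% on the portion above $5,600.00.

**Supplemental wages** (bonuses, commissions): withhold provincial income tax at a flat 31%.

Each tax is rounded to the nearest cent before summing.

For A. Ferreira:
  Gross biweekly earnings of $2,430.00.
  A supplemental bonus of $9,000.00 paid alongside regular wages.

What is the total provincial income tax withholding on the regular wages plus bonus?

Provincial Income Tax: taxable = $2,430.00
  3.3% × $2,430.00 = $80.19
Supplemental (31% flat on bonus): 31% × $9,000.00 = $2,790.00
Total provincial income tax: $80.19 + $2,790.00 = $2,870.19

$2,870.19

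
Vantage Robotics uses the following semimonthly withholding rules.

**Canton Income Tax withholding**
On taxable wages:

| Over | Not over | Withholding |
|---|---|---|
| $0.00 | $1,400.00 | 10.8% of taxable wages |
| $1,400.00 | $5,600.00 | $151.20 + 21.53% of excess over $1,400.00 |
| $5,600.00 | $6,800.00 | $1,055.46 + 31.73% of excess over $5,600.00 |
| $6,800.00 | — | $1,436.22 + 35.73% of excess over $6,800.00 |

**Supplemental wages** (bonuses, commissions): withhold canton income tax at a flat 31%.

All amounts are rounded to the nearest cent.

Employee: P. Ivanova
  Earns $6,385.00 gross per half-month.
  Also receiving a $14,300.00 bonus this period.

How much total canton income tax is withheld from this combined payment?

Canton Income Tax: taxable = $6,385.00
  $1,055.46 + 31.73% × ($6,385.00 − $5,600.00) = $1,055.46 + 31.73% × $785.00 = $1,304.54
Supplemental (31% flat on bonus): 31% × $14,300.00 = $4,433.00
Total canton income tax: $1,304.54 + $4,433.00 = $5,737.54

$5,737.54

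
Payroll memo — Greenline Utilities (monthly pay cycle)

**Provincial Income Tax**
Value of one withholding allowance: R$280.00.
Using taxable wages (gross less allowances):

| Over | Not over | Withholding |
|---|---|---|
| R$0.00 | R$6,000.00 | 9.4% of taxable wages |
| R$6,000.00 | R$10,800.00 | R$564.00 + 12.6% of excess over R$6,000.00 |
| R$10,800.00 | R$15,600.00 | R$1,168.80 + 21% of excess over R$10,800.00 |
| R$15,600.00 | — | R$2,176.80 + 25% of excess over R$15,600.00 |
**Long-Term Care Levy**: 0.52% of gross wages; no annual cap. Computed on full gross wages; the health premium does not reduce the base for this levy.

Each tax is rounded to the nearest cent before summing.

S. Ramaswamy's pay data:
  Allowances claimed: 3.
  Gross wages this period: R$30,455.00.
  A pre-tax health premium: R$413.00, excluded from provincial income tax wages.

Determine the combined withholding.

R$5,735.67

Provincial Income Tax: taxable = R$30,455.00 − R$413.00 − 3×R$280.00 = R$29,202.00
  R$2,176.80 + 25% × (R$29,202.00 − R$15,600.00) = R$2,176.80 + 25% × R$13,602.00 = R$5,577.30
Long-Term Care Levy: 0.52% × R$30,455.00 = R$158.37
Total: R$5,577.30 + R$158.37 = R$5,735.67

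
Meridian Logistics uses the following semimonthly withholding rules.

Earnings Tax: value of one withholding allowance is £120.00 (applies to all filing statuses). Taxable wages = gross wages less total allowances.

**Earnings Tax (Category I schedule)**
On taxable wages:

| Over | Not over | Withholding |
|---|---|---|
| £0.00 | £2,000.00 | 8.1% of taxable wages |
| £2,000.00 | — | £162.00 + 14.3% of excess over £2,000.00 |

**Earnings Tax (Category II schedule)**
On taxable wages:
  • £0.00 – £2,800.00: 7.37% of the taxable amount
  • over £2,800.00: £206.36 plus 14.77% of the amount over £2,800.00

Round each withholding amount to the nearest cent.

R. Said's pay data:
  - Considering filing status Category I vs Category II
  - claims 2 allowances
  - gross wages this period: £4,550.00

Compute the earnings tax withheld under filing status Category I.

£492.33

Earnings Tax (Category I): taxable = £4,550.00 − 2×£120.00 = £4,310.00
  £162.00 + 14.3% × (£4,310.00 − £2,000.00) = £162.00 + 14.3% × £2,310.00 = £492.33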